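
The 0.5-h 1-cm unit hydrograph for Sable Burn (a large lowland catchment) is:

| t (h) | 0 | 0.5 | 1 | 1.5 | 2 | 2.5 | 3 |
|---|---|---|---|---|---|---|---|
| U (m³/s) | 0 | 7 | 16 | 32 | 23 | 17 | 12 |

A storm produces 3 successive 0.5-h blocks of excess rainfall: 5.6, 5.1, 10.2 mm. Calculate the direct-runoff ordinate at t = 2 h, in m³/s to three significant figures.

By discrete convolution, Q_j = Σ (P_i / 10 mm) · U_{j−i}.
At t = 2 h (j=4): Q = (5.6/10)·23 + (5.1/10)·32 + (10.2/10)·16 = 45.5 m³/s.

Q ≈ 45.5 m³/s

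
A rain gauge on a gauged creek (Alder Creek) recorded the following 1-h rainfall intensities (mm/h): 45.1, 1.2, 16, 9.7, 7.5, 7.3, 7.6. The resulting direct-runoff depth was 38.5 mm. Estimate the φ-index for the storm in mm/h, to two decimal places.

Only the 2 blocks with intensity above φ contribute runoff: 45.1, 16 mm/h.
Σ(I−φ)·Δt = d  ⇒  (45.1+16 − 2φ)·1 = 38.5
φ = (61.10 − 38.5/1) / 2 = 11.30 mm/h.

φ ≈ 11.30 mm/h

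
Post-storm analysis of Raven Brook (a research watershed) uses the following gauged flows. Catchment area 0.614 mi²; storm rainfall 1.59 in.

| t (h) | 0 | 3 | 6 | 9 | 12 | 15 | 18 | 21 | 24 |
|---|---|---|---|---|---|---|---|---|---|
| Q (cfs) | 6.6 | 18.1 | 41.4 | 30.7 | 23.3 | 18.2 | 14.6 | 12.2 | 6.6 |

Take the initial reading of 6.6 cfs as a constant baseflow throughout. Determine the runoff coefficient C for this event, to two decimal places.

C ≈ 0.53

ΣQ_DR = 112.3 cfs; V = ΣQ_DR·Δt = 1.213 × 10^6 ft³.
Runoff depth d = V / A = 0.8503 in.
C = d / P = 0.8503 / 1.59 = 0.53.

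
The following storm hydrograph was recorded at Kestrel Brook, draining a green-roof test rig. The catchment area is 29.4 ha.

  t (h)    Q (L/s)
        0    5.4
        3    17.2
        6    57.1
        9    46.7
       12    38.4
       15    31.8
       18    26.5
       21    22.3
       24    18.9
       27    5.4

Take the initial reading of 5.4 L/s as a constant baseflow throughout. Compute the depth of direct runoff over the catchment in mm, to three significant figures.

Direct runoff: 0.0, 11.8, 51.7, 41.3, 33.0, 26.4, 21.1, 16.9, 13.5, 0.0 L/s; ΣQ_DR = 215.7 L/s.
V = ΣQ_DR · Δt = 215.7 × 10800 s = 2.330 × 10^6 L.
Over A = 29.4 ha, depth = V / A = 7.92 mm.

d ≈ 7.92 mm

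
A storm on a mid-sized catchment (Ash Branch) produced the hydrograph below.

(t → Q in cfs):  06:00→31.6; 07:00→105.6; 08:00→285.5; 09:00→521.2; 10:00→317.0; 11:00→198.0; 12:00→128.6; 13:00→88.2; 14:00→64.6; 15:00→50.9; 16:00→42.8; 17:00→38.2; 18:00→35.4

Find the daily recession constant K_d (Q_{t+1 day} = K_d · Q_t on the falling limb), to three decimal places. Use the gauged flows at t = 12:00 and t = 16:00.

K_d ≈ 0.001

Between t = 12:00 and t = 16:00 the flow falls from 128.6 to 42.8 cfs over 4×1 h = 4 h.
Per-interval ratio K = (42.8/128.6)^(1/4) = 0.7595; K_d = K^(24/1) = 0.001.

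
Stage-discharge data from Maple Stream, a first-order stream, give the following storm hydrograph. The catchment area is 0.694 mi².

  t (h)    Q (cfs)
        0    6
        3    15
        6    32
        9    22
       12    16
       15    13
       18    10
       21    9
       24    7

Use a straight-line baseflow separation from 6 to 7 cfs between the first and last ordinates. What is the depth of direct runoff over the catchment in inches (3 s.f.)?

Direct runoff: 0.00, 8.88, 25.75, 15.62, 9.50, 6.38, 3.25, 2.12, 0.00 cfs; ΣQ_DR = 71.50 cfs.
V = ΣQ_DR · Δt = 71.50 × 10800 s = 7.722 × 10^5 ft³.
Over A = 0.694 mi², depth = V / A = 0.479 in.

d ≈ 0.479 in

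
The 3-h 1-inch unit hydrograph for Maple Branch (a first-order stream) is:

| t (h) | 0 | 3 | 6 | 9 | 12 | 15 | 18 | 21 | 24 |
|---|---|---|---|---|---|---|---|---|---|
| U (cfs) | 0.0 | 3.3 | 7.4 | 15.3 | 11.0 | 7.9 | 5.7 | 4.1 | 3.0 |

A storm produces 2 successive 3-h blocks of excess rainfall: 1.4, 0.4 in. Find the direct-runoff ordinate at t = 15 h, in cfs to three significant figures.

By discrete convolution, Q_j = Σ (P_i / 1 in) · U_{j−i}.
At t = 15 h (j=5): Q = (1.4/1)·7.9 + (0.4/1)·11.0 = 15.5 cfs.

Q ≈ 15.5 cfs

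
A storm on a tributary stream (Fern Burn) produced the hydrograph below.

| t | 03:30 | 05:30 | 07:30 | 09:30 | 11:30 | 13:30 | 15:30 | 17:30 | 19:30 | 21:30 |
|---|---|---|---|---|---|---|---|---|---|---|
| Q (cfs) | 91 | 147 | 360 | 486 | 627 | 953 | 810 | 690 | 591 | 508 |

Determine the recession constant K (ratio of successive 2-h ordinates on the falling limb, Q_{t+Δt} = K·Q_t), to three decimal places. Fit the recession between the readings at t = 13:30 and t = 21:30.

K ≈ 0.854

Using the recession-limb readings at t = 13:30 and t = 21:30: Q falls from 953 to 508 cfs over 4 intervals.
K = (Q₂/Q₁)^(1/4) = (508/953)^(1/4) = 0.854.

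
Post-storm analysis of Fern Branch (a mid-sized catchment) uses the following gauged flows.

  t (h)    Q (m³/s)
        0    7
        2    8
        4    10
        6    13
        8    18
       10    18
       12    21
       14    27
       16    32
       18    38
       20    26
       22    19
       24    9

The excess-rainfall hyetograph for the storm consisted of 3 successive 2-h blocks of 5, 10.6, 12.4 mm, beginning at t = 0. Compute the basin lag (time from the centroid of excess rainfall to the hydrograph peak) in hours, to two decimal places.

Centroid of excess rainfall: t_c = Σ P_i·t̄_i / ΣP_i = 3.5286 h (block centres at 1, 3, 5 h).
Hydrograph peak occurs at t = 18 h, so basin lag t_L = 18 − 3.5286 = 14.47 h.

t_L ≈ 14.47 h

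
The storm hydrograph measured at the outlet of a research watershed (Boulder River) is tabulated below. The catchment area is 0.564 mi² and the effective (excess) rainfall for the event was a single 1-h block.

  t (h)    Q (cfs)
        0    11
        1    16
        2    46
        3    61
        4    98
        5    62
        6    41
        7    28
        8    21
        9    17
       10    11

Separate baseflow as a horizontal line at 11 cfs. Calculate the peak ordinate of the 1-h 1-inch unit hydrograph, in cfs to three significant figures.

U_p ≈ 109 cfs

Direct runoff: 0.0, 5.0, 35.0, 50.0, 87.0, 51.0, 30.0, 17.0, 10.0, 6.0, 0.0 cfs; ΣQ_DR = 291.0 cfs, peak = 87.0 cfs.
Runoff depth d = ΣQ_DR·Δt / A = 291.0 × 3600 / (0.564 mi²) = 0.7995 in.
The 1-inch UH is the DRH scaled by (1 in)/d, so U_p = 87.0 × 1/0.7995 = 109 cfs.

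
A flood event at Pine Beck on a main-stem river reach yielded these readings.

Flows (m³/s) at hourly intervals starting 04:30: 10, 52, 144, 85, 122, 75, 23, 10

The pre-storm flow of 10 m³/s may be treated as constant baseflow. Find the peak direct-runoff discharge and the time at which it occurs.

Q_p = 134.0 m³/s at t = 06:30

Subtracting baseflow gives direct-runoff ordinates: 0.0, 42.0, 134.0, 75.0, 112.0, 65.0, 13.0, 0.0 m³/s.
The maximum is 134.0 m³/s, occurring at the reading for t = 06:30.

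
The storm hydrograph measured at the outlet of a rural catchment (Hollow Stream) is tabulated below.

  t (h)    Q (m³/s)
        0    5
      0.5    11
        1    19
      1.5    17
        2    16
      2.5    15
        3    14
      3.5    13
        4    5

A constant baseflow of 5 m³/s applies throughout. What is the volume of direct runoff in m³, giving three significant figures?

V ≈ 1.26 × 10^5 m³

Direct-runoff ordinates (Q − Q_b): 0.0, 6.0, 14.0, 12.0, 11.0, 10.0, 9.0, 8.0, 0.0 m³/s.
ΣQ_DR = 70.00 m³/s.
With Δt = 0.5 h = 1800 s, V = ΣQ_DR · Δt = 70.00 × 1800 = 1.26 × 10^5 m³.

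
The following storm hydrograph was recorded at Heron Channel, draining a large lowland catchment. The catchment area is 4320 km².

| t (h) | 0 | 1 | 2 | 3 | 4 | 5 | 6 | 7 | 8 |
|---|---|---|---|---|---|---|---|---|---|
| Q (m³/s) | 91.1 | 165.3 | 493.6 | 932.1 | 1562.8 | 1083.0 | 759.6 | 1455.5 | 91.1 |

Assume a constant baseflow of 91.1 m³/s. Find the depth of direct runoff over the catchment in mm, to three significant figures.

Direct runoff: 0.0, 74.2, 402.5, 841.0, 1471.7, 991.9, 668.5, 1364.4, 0.0 m³/s; ΣQ_DR = 5814 m³/s.
V = ΣQ_DR · Δt = 5814 × 3600 s = 2.093 × 10^7 m³.
Over A = 4320 km², depth = V / A = 4.85 mm.

d ≈ 4.85 mm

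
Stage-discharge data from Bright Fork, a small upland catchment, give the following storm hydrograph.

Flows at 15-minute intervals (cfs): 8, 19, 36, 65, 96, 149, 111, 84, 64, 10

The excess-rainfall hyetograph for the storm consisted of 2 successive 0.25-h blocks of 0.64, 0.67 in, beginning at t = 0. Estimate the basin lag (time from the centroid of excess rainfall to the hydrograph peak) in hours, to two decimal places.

Centroid of excess rainfall: t_c = Σ P_i·t̄_i / ΣP_i = 0.2529 h (block centres at 0.125, 0.375 h).
Hydrograph peak occurs at t = 1.25 h, so basin lag t_L = 1.25 − 0.2529 = 1.00 h.

t_L ≈ 1.00 h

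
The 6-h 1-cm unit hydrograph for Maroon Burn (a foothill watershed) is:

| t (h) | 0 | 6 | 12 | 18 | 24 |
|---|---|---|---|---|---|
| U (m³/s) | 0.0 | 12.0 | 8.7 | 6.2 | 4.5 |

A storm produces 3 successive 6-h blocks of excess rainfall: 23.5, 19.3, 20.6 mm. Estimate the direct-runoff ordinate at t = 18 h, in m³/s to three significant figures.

By discrete convolution, Q_j = Σ (P_i / 10 mm) · U_{j−i}.
At t = 18 h (j=3): Q = (23.5/10)·6.2 + (19.3/10)·8.7 + (20.6/10)·12.0 = 56.1 m³/s.

Q ≈ 56.1 m³/s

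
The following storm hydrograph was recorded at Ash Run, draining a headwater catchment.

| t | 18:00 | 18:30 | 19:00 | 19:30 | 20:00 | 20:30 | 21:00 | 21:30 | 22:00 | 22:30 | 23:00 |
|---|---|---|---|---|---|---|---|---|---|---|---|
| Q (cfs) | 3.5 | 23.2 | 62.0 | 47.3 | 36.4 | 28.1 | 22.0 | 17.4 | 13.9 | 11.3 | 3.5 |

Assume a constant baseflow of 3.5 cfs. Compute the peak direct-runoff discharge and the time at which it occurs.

Q_p = 58.5 cfs at t = 19:00

Subtracting baseflow gives direct-runoff ordinates: 0.0, 19.7, 58.5, 43.8, 32.9, 24.6, 18.5, 13.9, 10.4, 7.8, 0.0 cfs.
The maximum is 58.5 cfs, occurring at the reading for t = 19:00.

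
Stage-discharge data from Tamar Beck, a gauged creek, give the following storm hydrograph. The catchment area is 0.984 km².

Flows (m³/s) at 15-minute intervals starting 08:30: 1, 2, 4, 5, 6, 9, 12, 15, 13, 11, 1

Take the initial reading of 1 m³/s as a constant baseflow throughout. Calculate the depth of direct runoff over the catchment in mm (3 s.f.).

d ≈ 62.2 mm

Direct runoff: 0.0, 1.0, 3.0, 4.0, 5.0, 8.0, 11.0, 14.0, 12.0, 10.0, 0.0 m³/s; ΣQ_DR = 68.00 m³/s.
V = ΣQ_DR · Δt = 68.00 × 900 s = 61200 m³.
Over A = 0.984 km², depth = V / A = 62.2 mm.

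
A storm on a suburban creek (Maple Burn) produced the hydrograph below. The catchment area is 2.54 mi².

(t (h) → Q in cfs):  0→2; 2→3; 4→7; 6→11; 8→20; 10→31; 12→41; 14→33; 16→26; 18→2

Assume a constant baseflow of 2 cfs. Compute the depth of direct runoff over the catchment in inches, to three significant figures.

Direct runoff: 0.0, 1.0, 5.0, 9.0, 18.0, 29.0, 39.0, 31.0, 24.0, 0.0 cfs; ΣQ_DR = 156.0 cfs.
V = ΣQ_DR · Δt = 156.0 × 7200 s = 1.123 × 10^6 ft³.
Over A = 2.54 mi², depth = V / A = 0.190 in.

d ≈ 0.190 in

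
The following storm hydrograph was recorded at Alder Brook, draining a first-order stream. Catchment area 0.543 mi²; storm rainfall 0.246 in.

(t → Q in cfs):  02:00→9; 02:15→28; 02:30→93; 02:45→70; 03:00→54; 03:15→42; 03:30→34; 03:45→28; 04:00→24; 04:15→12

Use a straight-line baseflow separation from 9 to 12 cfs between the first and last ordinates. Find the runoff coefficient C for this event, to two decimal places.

ΣQ_DR = 289.0 cfs; V = ΣQ_DR·Δt = 2.601 × 10^5 ft³.
Runoff depth d = V / A = 0.2062 in.
C = d / P = 0.2062 / 0.246 = 0.84.

C ≈ 0.84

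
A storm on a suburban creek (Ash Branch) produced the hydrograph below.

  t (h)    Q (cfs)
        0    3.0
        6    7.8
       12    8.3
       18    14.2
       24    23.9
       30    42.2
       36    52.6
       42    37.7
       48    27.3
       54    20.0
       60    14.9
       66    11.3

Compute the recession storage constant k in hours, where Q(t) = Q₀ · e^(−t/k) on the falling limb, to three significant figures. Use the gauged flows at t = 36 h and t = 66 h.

On the falling limb, Q drops from 52.6 to 11.3 cfs between t = 36 h and t = 66 h (Δt = 30 h).
k = −Δt / ln(Q₂/Q₁) = −30 / ln(11.3/52.6) = 19.5 h.

k ≈ 19.5 h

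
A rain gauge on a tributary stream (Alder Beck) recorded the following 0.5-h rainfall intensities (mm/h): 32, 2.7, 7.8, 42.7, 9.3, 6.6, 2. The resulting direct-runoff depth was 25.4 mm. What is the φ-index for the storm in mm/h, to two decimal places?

Only the 2 blocks with intensity above φ contribute runoff: 32, 42.7 mm/h.
Σ(I−φ)·Δt = d  ⇒  (32+42.7 − 2φ)·0.5 = 25.4
φ = (74.70 − 25.4/0.5) / 2 = 11.95 mm/h.

φ ≈ 11.95 mm/h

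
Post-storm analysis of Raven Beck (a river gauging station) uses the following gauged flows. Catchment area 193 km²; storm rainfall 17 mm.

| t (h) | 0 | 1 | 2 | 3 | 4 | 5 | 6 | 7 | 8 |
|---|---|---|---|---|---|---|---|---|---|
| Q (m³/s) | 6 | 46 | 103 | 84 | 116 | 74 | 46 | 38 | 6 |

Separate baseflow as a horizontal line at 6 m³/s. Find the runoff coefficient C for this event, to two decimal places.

ΣQ_DR = 465.0 m³/s; V = ΣQ_DR·Δt = 1.674 × 10^6 m³.
Runoff depth d = V / A = 8.674 mm.
C = d / P = 8.674 / 17 = 0.51.

C ≈ 0.51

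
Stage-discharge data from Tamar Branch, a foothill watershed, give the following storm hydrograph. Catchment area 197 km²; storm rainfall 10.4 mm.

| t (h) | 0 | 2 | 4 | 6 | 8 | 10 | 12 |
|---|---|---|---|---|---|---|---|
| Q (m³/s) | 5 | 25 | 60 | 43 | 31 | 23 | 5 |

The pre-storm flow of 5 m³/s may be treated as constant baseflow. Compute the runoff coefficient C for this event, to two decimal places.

ΣQ_DR = 157.0 m³/s; V = ΣQ_DR·Δt = 1.130 × 10^6 m³.
Runoff depth d = V / A = 5.738 mm.
C = d / P = 5.738 / 10.4 = 0.55.

C ≈ 0.55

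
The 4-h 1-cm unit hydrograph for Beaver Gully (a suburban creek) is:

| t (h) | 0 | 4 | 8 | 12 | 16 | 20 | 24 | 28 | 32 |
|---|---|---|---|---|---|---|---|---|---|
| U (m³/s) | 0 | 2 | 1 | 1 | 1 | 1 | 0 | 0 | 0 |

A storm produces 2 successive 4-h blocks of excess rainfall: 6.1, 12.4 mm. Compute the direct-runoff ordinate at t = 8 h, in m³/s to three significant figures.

Q ≈ 3.09 m³/s

By discrete convolution, Q_j = Σ (P_i / 10 mm) · U_{j−i}.
At t = 8 h (j=2): Q = (6.1/10)·1 + (12.4/10)·2 = 3.09 m³/s.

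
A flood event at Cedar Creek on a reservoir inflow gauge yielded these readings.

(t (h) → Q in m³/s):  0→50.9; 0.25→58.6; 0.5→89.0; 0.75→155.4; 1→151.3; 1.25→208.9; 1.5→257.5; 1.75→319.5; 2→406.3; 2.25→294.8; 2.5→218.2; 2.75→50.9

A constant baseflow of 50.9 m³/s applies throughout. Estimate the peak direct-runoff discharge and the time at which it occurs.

Q_p = 355.4 m³/s at t = 2 h

Subtracting baseflow gives direct-runoff ordinates: 0.0, 7.7, 38.1, 104.5, 100.4, 158.0, 206.6, 268.6, 355.4, 243.9, 167.3, 0.0 m³/s.
The maximum is 355.4 m³/s, occurring at the reading for t = 2 h.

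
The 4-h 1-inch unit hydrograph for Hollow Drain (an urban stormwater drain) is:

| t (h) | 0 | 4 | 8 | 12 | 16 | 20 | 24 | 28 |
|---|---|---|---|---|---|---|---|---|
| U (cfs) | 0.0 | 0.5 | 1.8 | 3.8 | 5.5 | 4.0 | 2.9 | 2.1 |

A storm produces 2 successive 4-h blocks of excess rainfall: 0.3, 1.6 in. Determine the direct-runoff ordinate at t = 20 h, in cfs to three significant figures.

By discrete convolution, Q_j = Σ (P_i / 1 in) · U_{j−i}.
At t = 20 h (j=5): Q = (0.3/1)·4.0 + (1.6/1)·5.5 = 10.0 cfs.

Q ≈ 10.0 cfs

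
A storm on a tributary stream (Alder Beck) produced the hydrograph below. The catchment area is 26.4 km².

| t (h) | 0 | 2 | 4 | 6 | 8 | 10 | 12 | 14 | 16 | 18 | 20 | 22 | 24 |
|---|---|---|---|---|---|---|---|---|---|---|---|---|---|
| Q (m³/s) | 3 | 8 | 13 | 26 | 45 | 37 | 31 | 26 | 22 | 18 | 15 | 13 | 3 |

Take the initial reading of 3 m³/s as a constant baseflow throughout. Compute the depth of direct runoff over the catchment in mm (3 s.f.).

d ≈ 60.3 mm

Direct runoff: 0.0, 5.0, 10.0, 23.0, 42.0, 34.0, 28.0, 23.0, 19.0, 15.0, 12.0, 10.0, 0.0 m³/s; ΣQ_DR = 221.0 m³/s.
V = ΣQ_DR · Δt = 221.0 × 7200 s = 1.591 × 10^6 m³.
Over A = 26.4 km², depth = V / A = 60.3 mm.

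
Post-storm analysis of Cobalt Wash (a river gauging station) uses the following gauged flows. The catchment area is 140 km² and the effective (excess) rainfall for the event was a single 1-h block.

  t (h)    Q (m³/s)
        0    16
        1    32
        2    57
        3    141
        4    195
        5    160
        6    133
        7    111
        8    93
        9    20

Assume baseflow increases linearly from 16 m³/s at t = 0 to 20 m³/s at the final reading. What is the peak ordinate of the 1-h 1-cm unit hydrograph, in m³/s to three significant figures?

U_p ≈ 88.6 m³/s

Direct runoff: 0.00, 15.56, 40.11, 123.67, 177.22, 141.78, 114.33, 91.89, 73.44, 0.00 m³/s; ΣQ_DR = 778.0 m³/s, peak = 177.22 m³/s.
Runoff depth d = ΣQ_DR·Δt / A = 778.0 × 3600 / (140 km²) = 20.01 mm.
The 1-cm UH is the DRH scaled by (10 mm)/d, so U_p = 177.22 × 10/20.01 = 88.6 m³/s.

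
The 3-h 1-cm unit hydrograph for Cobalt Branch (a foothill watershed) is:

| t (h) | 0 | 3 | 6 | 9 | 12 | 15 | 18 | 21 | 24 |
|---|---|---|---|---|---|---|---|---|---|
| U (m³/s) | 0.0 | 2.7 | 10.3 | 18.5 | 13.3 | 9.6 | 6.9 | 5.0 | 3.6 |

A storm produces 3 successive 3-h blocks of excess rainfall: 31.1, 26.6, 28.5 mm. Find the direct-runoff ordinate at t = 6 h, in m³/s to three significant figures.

Q ≈ 39.2 m³/s

By discrete convolution, Q_j = Σ (P_i / 10 mm) · U_{j−i}.
At t = 6 h (j=2): Q = (31.1/10)·10.3 + (26.6/10)·2.7 + (28.5/10)·0.0 = 39.2 m³/s.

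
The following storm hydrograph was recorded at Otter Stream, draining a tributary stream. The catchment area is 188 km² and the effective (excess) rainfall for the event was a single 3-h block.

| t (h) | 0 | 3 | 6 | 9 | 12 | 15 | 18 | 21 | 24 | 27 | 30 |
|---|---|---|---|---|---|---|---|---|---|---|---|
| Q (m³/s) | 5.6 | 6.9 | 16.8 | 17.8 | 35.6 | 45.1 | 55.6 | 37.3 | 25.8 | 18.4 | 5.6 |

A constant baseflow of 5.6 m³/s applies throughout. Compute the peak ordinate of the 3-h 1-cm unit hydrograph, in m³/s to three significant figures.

Direct runoff: 0.0, 1.3, 11.2, 12.2, 30.0, 39.5, 50.0, 31.7, 20.2, 12.8, 0.0 m³/s; ΣQ_DR = 208.9 m³/s, peak = 50.0 m³/s.
Runoff depth d = ΣQ_DR·Δt / A = 208.9 × 10800 / (188 km²) = 12.00 mm.
The 1-cm UH is the DRH scaled by (10 mm)/d, so U_p = 50.0 × 10/12.00 = 41.7 m³/s.

U_p ≈ 41.7 m³/s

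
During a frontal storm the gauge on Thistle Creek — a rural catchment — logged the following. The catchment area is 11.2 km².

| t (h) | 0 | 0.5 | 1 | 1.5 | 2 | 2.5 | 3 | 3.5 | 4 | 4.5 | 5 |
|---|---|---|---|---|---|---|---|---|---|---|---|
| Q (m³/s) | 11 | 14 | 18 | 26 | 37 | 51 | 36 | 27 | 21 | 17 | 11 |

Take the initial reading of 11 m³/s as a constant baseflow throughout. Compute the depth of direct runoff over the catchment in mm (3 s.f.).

d ≈ 23.8 mm

Direct runoff: 0.0, 3.0, 7.0, 15.0, 26.0, 40.0, 25.0, 16.0, 10.0, 6.0, 0.0 m³/s; ΣQ_DR = 148.0 m³/s.
V = ΣQ_DR · Δt = 148.0 × 1800 s = 2.664 × 10^5 m³.
Over A = 11.2 km², depth = V / A = 23.8 mm.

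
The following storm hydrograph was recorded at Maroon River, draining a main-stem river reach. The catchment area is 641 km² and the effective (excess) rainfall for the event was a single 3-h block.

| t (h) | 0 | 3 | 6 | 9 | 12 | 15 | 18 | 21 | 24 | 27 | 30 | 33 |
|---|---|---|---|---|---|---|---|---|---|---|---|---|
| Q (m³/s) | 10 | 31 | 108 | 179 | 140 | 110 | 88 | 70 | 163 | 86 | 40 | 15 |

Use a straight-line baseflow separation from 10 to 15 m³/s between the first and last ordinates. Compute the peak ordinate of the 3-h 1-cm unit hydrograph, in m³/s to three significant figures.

U_p ≈ 112 m³/s

Direct runoff: 0.00, 20.55, 97.09, 167.64, 128.18, 97.73, 75.27, 56.82, 149.36, 71.91, 25.45, 0.00 m³/s; ΣQ_DR = 890.0 m³/s, peak = 167.64 m³/s.
Runoff depth d = ΣQ_DR·Δt / A = 890.0 × 10800 / (641 km²) = 15.00 mm.
The 1-cm UH is the DRH scaled by (10 mm)/d, so U_p = 167.64 × 10/15.00 = 112 m³/s.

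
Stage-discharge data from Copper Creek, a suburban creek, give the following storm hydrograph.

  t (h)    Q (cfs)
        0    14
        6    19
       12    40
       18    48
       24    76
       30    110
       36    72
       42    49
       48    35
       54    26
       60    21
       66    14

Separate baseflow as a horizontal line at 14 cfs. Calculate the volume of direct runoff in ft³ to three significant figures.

Direct-runoff ordinates (Q − Q_b): 0.0, 5.0, 26.0, 34.0, 62.0, 96.0, 58.0, 35.0, 21.0, 12.0, 7.0, 0.0 cfs.
ΣQ_DR = 356.0 cfs.
With Δt = 6 h = 21600 s, V = ΣQ_DR · Δt = 356.0 × 21600 = 7.69 × 10^6 ft³.

V ≈ 7.69 × 10^6 ft³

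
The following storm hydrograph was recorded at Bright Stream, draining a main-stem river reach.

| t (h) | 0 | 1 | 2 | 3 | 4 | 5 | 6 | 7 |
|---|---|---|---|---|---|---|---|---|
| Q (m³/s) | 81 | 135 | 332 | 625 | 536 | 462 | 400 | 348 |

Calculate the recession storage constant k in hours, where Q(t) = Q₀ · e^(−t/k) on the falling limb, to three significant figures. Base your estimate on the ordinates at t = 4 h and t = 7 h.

On the falling limb, Q drops from 536 to 348 m³/s between t = 4 h and t = 7 h (Δt = 3 h).
k = −Δt / ln(Q₂/Q₁) = −3 / ln(348/536) = 6.95 h.

k ≈ 6.95 h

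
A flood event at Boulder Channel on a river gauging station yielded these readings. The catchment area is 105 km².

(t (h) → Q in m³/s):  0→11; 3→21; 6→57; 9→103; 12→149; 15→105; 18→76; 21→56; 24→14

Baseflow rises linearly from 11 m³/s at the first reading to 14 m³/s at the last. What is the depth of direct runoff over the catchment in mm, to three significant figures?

d ≈ 49.3 mm

Direct runoff: 0.00, 9.62, 45.25, 90.88, 136.50, 92.12, 62.75, 42.38, 0.00 m³/s; ΣQ_DR = 479.5 m³/s.
V = ΣQ_DR · Δt = 479.5 × 10800 s = 5.179 × 10^6 m³.
Over A = 105 km², depth = V / A = 49.3 mm.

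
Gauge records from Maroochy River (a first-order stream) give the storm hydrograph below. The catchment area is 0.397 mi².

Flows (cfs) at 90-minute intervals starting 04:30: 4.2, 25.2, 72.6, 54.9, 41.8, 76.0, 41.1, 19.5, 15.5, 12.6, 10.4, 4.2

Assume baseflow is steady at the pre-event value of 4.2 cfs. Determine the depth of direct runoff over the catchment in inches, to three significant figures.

d ≈ 1.92 in

Direct runoff: 0.0, 21.0, 68.4, 50.7, 37.6, 71.8, 36.9, 15.3, 11.3, 8.4, 6.2, 0.0 cfs; ΣQ_DR = 327.6 cfs.
V = ΣQ_DR · Δt = 327.6 × 5400 s = 1.769 × 10^6 ft³.
Over A = 0.397 mi², depth = V / A = 1.92 in.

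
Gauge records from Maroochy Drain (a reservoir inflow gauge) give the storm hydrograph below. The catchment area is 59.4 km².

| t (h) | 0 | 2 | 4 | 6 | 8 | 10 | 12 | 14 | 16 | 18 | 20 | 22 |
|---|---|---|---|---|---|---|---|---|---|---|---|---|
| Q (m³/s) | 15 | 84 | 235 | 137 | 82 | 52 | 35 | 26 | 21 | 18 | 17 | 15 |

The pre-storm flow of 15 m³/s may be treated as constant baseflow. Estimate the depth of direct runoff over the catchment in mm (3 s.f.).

Direct runoff: 0.0, 69.0, 220.0, 122.0, 67.0, 37.0, 20.0, 11.0, 6.0, 3.0, 2.0, 0.0 m³/s; ΣQ_DR = 557.0 m³/s.
V = ΣQ_DR · Δt = 557.0 × 7200 s = 4.010 × 10^6 m³.
Over A = 59.4 km², depth = V / A = 67.5 mm.

d ≈ 67.5 mm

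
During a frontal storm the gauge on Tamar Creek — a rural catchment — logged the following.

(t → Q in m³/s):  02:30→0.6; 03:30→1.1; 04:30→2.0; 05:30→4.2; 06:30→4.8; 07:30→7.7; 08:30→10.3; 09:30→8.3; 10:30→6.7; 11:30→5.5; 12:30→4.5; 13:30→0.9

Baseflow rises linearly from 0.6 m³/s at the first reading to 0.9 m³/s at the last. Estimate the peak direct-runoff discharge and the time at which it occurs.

Subtracting baseflow gives direct-runoff ordinates: 0.00, 0.47, 1.35, 3.52, 4.09, 6.96, 9.54, 7.51, 5.88, 4.65, 3.63, 0.00 m³/s.
The maximum is 9.54 m³/s, occurring at the reading for t = 08:30.

Q_p = 9.54 m³/s at t = 08:30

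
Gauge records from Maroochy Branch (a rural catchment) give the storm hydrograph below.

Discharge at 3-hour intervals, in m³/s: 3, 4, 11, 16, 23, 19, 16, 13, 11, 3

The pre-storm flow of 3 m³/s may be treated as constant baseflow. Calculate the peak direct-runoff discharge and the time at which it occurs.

Subtracting baseflow gives direct-runoff ordinates: 0.0, 1.0, 8.0, 13.0, 20.0, 16.0, 13.0, 10.0, 8.0, 0.0 m³/s.
The maximum is 20.0 m³/s, occurring at the reading for t = 12 h.

Q_p = 20.0 m³/s at t = 12 h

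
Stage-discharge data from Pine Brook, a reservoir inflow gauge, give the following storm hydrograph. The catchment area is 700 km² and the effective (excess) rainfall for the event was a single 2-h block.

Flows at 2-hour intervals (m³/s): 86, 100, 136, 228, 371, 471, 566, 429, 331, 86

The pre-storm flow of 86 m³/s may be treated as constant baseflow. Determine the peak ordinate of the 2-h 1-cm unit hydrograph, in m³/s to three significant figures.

U_p ≈ 240 m³/s

Direct runoff: 0.0, 14.0, 50.0, 142.0, 285.0, 385.0, 480.0, 343.0, 245.0, 0.0 m³/s; ΣQ_DR = 1944 m³/s, peak = 480.0 m³/s.
Runoff depth d = ΣQ_DR·Δt / A = 1944 × 7200 / (700 km²) = 20.00 mm.
The 1-cm UH is the DRH scaled by (10 mm)/d, so U_p = 480.0 × 10/20.00 = 240 m³/s.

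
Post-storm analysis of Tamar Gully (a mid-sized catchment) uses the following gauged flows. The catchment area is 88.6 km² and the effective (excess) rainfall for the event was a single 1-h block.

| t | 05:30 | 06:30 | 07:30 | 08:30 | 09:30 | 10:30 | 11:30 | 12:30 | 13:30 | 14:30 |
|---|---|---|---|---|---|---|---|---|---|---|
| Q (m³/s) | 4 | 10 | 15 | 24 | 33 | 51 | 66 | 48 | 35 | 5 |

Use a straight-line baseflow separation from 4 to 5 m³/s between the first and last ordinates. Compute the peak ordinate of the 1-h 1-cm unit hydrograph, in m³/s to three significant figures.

Direct runoff: 0.00, 5.89, 10.78, 19.67, 28.56, 46.44, 61.33, 43.22, 30.11, 0.00 m³/s; ΣQ_DR = 246.0 m³/s, peak = 61.33 m³/s.
Runoff depth d = ΣQ_DR·Δt / A = 246.0 × 3600 / (88.6 km²) = 9.995 mm.
The 1-cm UH is the DRH scaled by (10 mm)/d, so U_p = 61.33 × 10/9.995 = 61.4 m³/s.

U_p ≈ 61.4 m³/s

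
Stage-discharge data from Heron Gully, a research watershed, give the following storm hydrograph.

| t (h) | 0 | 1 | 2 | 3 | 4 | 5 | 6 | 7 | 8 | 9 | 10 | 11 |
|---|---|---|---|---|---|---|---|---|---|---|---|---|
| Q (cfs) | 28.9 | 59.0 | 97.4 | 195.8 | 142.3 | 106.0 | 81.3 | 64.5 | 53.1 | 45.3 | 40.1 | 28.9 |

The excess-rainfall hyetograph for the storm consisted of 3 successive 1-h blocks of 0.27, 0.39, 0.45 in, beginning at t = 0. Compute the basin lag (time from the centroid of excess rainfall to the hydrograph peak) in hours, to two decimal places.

Centroid of excess rainfall: t_c = Σ P_i·t̄_i / ΣP_i = 1.6622 h (block centres at 0.5, 1.5, 2.5 h).
Hydrograph peak occurs at t = 3 h, so basin lag t_L = 3 − 1.6622 = 1.34 h.

t_L ≈ 1.34 h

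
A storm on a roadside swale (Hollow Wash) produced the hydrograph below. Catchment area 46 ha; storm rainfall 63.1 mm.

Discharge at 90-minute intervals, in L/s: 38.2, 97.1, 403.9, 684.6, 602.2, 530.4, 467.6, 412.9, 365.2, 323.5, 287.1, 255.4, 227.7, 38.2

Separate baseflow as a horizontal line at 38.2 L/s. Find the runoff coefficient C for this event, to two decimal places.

ΣQ_DR = 4199 L/s; V = ΣQ_DR·Δt = 2.268 × 10^7 L.
Runoff depth d = V / A = 49.29 mm.
C = d / P = 49.29 / 63.1 = 0.78.

C ≈ 0.78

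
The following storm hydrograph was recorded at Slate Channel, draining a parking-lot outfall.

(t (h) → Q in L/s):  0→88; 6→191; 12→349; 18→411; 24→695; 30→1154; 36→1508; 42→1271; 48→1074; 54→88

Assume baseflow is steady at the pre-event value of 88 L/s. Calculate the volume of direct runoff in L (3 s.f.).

Direct-runoff ordinates (Q − Q_b): 0.0, 103.0, 261.0, 323.0, 607.0, 1066.0, 1420.0, 1183.0, 986.0, 0.0 L/s.
ΣQ_DR = 5949 L/s.
With Δt = 6 h = 21600 s, V = ΣQ_DR · Δt = 5949 × 21600 = 1.28 × 10^8 L.

V ≈ 1.28 × 10^8 L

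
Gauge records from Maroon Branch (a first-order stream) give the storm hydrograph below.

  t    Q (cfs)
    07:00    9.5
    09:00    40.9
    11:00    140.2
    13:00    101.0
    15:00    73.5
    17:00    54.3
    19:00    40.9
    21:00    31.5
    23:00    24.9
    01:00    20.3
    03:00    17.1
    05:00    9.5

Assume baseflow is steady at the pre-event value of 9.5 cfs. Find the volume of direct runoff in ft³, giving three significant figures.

V ≈ 3.24 × 10^6 ft³

Direct-runoff ordinates (Q − Q_b): 0.0, 31.4, 130.7, 91.5, 64.0, 44.8, 31.4, 22.0, 15.4, 10.8, 7.6, 0.0 cfs.
ΣQ_DR = 449.6 cfs.
With Δt = 2 h = 7200 s, V = ΣQ_DR · Δt = 449.6 × 7200 = 3.24 × 10^6 ft³.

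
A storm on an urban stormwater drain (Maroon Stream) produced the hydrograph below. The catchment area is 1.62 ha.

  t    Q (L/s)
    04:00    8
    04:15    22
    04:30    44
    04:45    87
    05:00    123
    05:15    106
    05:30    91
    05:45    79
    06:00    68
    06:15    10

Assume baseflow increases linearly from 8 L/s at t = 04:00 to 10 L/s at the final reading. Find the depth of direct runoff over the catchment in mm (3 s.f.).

Direct runoff: 0.00, 13.78, 35.56, 78.33, 114.11, 96.89, 81.67, 69.44, 58.22, 0.00 L/s; ΣQ_DR = 548.0 L/s.
V = ΣQ_DR · Δt = 548.0 × 900 s = 4.932 × 10^5 L.
Over A = 1.62 ha, depth = V / A = 30.4 mm.

d ≈ 30.4 mm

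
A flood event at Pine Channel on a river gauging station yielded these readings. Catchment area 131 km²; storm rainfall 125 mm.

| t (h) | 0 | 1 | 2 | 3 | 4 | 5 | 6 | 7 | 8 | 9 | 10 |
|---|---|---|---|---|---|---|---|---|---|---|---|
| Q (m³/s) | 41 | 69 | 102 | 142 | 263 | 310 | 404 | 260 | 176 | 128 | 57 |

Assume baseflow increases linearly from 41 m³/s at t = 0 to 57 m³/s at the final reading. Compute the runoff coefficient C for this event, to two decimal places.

C ≈ 0.31

ΣQ_DR = 1413 m³/s; V = ΣQ_DR·Δt = 5.087 × 10^6 m³.
Runoff depth d = V / A = 38.83 mm.
C = d / P = 38.83 / 125 = 0.31.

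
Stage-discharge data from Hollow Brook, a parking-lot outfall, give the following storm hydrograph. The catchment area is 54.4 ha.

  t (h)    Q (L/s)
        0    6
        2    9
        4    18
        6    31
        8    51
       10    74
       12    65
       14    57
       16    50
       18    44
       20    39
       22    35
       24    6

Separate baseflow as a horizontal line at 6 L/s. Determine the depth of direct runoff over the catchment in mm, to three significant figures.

d ≈ 5.39 mm

Direct runoff: 0.0, 3.0, 12.0, 25.0, 45.0, 68.0, 59.0, 51.0, 44.0, 38.0, 33.0, 29.0, 0.0 L/s; ΣQ_DR = 407.0 L/s.
V = ΣQ_DR · Δt = 407.0 × 7200 s = 2.930 × 10^6 L.
Over A = 54.4 ha, depth = V / A = 5.39 mm.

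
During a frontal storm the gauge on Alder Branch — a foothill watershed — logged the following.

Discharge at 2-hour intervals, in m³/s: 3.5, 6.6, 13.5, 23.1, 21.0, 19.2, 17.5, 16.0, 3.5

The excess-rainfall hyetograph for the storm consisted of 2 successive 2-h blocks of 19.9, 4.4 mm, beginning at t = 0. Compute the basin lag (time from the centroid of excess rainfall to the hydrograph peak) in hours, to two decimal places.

t_L ≈ 4.64 h

Centroid of excess rainfall: t_c = Σ P_i·t̄_i / ΣP_i = 1.3621 h (block centres at 1, 3 h).
Hydrograph peak occurs at t = 6 h, so basin lag t_L = 6 − 1.3621 = 4.64 h.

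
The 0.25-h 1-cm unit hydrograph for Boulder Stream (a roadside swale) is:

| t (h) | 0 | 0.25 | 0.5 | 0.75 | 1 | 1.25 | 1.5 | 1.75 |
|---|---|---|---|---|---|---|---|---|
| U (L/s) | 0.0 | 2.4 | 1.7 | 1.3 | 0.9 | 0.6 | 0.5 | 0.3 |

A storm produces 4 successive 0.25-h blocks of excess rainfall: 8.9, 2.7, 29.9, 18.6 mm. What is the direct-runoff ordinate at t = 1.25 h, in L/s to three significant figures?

Q ≈ 7.83 L/s

By discrete convolution, Q_j = Σ (P_i / 10 mm) · U_{j−i}.
At t = 1.25 h (j=5): Q = (8.9/10)·0.6 + (2.7/10)·0.9 + (29.9/10)·1.3 + (18.6/10)·1.7 = 7.83 L/s.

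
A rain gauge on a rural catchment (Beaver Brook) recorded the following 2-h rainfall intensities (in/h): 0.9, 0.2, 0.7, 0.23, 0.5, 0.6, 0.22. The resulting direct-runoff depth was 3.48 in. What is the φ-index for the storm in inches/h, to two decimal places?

Only the 4 blocks with intensity above φ contribute runoff: 0.9, 0.7, 0.5, 0.6 in/h.
Σ(I−φ)·Δt = d  ⇒  (0.9+0.7+0.5+0.6 − 4φ)·2 = 3.48
φ = (2.700 − 3.48/2) / 4 = 0.24 in/h.

φ ≈ 0.24 in/h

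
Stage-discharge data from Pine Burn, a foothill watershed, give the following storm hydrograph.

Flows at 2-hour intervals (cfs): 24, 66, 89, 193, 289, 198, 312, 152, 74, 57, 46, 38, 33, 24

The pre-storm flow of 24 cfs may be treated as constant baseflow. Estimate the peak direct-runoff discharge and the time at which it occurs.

Q_p = 288.0 cfs at t = 12 h

Subtracting baseflow gives direct-runoff ordinates: 0.0, 42.0, 65.0, 169.0, 265.0, 174.0, 288.0, 128.0, 50.0, 33.0, 22.0, 14.0, 9.0, 0.0 cfs.
The maximum is 288.0 cfs, occurring at the reading for t = 12 h.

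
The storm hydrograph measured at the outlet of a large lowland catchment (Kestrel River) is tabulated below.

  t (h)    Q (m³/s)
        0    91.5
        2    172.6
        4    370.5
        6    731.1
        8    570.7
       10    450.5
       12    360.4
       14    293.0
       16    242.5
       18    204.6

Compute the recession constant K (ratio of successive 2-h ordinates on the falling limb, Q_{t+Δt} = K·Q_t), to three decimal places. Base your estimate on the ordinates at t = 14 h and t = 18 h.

Using the recession-limb readings at t = 14 h and t = 18 h: Q falls from 293.0 to 204.6 m³/s over 2 intervals.
K = (Q₂/Q₁)^(1/2) = (204.6/293.0)^(1/2) = 0.836.

K ≈ 0.836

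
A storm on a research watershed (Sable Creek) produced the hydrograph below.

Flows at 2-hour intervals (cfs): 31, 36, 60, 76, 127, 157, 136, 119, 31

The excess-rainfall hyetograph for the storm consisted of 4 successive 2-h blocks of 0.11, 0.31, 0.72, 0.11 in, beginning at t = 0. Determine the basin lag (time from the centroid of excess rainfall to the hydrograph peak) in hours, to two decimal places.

t_L ≈ 5.67 h

Centroid of excess rainfall: t_c = Σ P_i·t̄_i / ΣP_i = 4.3280 h (block centres at 1, 3, 5, 7 h).
Hydrograph peak occurs at t = 10 h, so basin lag t_L = 10 − 4.3280 = 5.67 h.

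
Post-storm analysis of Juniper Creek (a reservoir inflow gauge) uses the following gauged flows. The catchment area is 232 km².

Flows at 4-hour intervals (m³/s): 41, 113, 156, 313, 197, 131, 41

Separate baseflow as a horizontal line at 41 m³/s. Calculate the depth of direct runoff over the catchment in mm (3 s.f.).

d ≈ 43.8 mm

Direct runoff: 0.0, 72.0, 115.0, 272.0, 156.0, 90.0, 0.0 m³/s; ΣQ_DR = 705.0 m³/s.
V = ΣQ_DR · Δt = 705.0 × 14400 s = 1.015 × 10^7 m³.
Over A = 232 km², depth = V / A = 43.8 mm.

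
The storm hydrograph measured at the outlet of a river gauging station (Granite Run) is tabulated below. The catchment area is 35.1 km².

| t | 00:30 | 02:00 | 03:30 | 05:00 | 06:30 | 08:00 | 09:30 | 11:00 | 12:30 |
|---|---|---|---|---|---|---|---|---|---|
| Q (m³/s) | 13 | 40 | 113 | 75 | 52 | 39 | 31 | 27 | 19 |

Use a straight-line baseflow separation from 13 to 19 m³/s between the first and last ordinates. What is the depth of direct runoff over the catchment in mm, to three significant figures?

Direct runoff: 0.00, 26.25, 98.50, 59.75, 36.00, 22.25, 13.50, 8.75, 0.00 m³/s; ΣQ_DR = 265.0 m³/s.
V = ΣQ_DR · Δt = 265.0 × 5400 s = 1.431 × 10^6 m³.
Over A = 35.1 km², depth = V / A = 40.8 mm.

d ≈ 40.8 mm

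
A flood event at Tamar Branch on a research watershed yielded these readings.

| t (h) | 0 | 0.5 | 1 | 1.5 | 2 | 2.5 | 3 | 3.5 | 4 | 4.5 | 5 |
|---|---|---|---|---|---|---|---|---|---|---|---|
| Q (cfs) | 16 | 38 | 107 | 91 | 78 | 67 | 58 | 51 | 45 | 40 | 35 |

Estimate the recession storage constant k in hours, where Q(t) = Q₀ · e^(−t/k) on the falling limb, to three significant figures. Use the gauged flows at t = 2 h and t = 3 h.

k ≈ 3.38 h

On the falling limb, Q drops from 78 to 58 cfs between t = 2 h and t = 3 h (Δt = 1 h).
k = −Δt / ln(Q₂/Q₁) = −1 / ln(58/78) = 3.38 h.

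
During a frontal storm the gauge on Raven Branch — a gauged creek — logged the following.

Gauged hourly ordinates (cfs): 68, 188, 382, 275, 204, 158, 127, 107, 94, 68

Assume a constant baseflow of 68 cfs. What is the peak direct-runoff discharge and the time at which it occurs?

Subtracting baseflow gives direct-runoff ordinates: 0.0, 120.0, 314.0, 207.0, 136.0, 90.0, 59.0, 39.0, 26.0, 0.0 cfs.
The maximum is 314.0 cfs, occurring at the reading for t = 2 h.

Q_p = 314.0 cfs at t = 2 h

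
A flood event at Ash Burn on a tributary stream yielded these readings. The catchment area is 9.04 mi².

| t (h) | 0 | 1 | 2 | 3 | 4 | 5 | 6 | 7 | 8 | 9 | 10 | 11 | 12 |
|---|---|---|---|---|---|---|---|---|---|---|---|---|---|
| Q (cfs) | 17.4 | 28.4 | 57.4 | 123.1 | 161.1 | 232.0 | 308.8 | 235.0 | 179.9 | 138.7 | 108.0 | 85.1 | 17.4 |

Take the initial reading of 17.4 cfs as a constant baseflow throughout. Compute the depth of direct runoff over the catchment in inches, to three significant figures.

d ≈ 0.251 in

Direct runoff: 0.0, 11.0, 40.0, 105.7, 143.7, 214.6, 291.4, 217.6, 162.5, 121.3, 90.6, 67.7, 0.0 cfs; ΣQ_DR = 1466 cfs.
V = ΣQ_DR · Δt = 1466 × 3600 s = 5.278 × 10^6 ft³.
Over A = 9.04 mi², depth = V / A = 0.251 in.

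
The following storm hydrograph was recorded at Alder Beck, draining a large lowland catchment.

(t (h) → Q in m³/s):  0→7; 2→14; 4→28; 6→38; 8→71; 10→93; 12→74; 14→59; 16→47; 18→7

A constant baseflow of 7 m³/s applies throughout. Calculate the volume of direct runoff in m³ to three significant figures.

Direct-runoff ordinates (Q − Q_b): 0.0, 7.0, 21.0, 31.0, 64.0, 86.0, 67.0, 52.0, 40.0, 0.0 m³/s.
ΣQ_DR = 368.0 m³/s.
With Δt = 2 h = 7200 s, V = ΣQ_DR · Δt = 368.0 × 7200 = 2.65 × 10^6 m³.

V ≈ 2.65 × 10^6 m³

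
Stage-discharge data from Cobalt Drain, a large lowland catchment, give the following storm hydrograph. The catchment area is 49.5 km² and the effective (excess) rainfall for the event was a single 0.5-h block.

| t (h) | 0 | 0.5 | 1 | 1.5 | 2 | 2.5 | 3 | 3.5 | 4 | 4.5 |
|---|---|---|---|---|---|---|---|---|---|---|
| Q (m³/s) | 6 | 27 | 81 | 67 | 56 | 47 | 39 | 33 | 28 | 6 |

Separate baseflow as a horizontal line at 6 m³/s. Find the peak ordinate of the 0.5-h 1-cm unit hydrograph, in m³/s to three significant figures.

Direct runoff: 0.0, 21.0, 75.0, 61.0, 50.0, 41.0, 33.0, 27.0, 22.0, 0.0 m³/s; ΣQ_DR = 330.0 m³/s, peak = 75.0 m³/s.
Runoff depth d = ΣQ_DR·Δt / A = 330.0 × 1800 / (49.5 km²) = 12.00 mm.
The 1-cm UH is the DRH scaled by (10 mm)/d, so U_p = 75.0 × 10/12.00 = 62.5 m³/s.

U_p ≈ 62.5 m³/s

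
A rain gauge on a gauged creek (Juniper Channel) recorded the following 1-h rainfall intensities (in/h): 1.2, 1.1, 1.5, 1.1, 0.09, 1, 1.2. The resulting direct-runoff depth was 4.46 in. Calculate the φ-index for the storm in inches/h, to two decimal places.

Only the 6 blocks with intensity above φ contribute runoff: 1.2, 1.1, 1.5, 1.1, 1, 1.2 in/h.
Σ(I−φ)·Δt = d  ⇒  (1.2+1.1+1.5+1.1+1+1.2 − 6φ)·1 = 4.46
φ = (7.100 − 4.46/1) / 6 = 0.44 in/h.

φ ≈ 0.44 in/h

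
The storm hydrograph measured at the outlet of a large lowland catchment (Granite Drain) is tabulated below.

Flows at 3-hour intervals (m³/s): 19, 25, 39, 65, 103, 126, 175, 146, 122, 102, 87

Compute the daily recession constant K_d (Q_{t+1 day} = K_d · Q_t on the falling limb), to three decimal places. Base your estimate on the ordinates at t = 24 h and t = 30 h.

K_d ≈ 0.259

Between t = 24 h and t = 30 h the flow falls from 122 to 87 m³/s over 2×3 h = 6 h.
Per-interval ratio K = (87/122)^(1/2) = 0.8445; K_d = K^(24/3) = 0.259.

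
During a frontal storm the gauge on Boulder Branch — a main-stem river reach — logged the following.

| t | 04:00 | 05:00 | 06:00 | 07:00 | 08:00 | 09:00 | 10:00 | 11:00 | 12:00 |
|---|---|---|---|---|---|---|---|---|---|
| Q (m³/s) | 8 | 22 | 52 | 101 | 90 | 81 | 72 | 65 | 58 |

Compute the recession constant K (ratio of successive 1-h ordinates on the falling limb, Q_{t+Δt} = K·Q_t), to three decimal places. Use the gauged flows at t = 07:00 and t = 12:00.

Using the recession-limb readings at t = 07:00 and t = 12:00: Q falls from 101 to 58 m³/s over 5 intervals.
K = (Q₂/Q₁)^(1/5) = (58/101)^(1/5) = 0.895.

K ≈ 0.895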